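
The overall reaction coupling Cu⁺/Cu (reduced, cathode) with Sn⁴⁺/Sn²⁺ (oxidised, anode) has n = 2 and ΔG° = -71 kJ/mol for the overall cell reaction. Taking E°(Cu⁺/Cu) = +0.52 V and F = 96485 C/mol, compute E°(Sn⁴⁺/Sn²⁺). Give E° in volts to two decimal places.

E°cell = −ΔG°/(nF) = −(-71×10³)/((2)(96485)) = +0.368 V.
Since Cu⁺/Cu is the cathode and Sn⁴⁺/Sn²⁺ the anode, E°cell = E°(Cu⁺/Cu) − E°(Sn⁴⁺/Sn²⁺).
So E°(Sn⁴⁺/Sn²⁺) = E°(Cu⁺/Cu) − E°cell = (+0.52) − (+0.368) = +0.15 V.

+0.15 V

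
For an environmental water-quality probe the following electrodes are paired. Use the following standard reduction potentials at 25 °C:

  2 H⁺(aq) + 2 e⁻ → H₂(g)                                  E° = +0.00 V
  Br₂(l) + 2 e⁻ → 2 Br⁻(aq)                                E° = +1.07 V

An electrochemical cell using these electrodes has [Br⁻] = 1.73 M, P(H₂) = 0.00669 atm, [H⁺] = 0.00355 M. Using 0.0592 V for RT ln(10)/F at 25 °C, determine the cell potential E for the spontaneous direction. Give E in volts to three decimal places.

Br₂/Br⁻ is the cathode (higher E°), H⁺/H₂ the anode: E°cell = +1.07 − (+0.00) = +1.07 V, n = 2.
Overall: Br₂(l) + H₂(g) → 2 Br⁻(aq) + 2 H⁺(aq)
Q = [Br⁻]^2·[H⁺]^2 / (P(H₂)); log Q = -2.249.
E = E° − (0.0592/n) log Q = +1.07 − (0.0592/2)(-2.249) = +1.137 V.

+1.137 V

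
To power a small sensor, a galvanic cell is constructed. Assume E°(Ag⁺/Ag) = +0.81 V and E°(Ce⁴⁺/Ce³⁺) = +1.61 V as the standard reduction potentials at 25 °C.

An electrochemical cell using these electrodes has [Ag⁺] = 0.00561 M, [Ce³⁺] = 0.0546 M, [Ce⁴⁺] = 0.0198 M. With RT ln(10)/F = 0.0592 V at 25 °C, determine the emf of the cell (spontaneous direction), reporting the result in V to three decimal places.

+0.907 V

Ce⁴⁺/Ce³⁺ is the cathode (higher E°), Ag⁺/Ag the anode: E°cell = +1.61 − (+0.81) = +0.80 V, n = 1.
Overall: Ce⁴⁺(aq) + Ag(s) → Ce³⁺(aq) + Ag⁺(aq)
Q = [Ce³⁺]·[Ag⁺] / ([Ce⁴⁺]); log Q = -1.811.
E = E° − (0.0592/n) log Q = +0.80 − (0.0592/1)(-1.811) = +0.907 V.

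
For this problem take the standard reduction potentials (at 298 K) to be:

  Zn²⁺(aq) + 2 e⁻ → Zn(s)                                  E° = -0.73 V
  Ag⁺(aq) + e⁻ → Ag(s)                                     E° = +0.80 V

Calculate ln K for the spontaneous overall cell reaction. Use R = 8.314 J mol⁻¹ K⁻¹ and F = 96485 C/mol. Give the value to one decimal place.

119.2

Cathode: Ag⁺/Ag; anode: Zn²⁺/Zn. E°cell = (+0.80) − (-0.73) = +1.53 V, with n = 2.
ΔG° = −nFE° = −RT ln K, so ln K = nFE°/(RT) = (2)(96485)(+1.53) / ((8.314)(298)) = 119.167.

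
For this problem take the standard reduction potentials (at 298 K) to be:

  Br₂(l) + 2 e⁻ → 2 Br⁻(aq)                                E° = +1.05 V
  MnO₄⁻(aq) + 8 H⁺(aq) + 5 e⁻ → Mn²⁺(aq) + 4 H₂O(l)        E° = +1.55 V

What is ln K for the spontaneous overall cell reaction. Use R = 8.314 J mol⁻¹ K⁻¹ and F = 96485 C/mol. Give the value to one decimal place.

Cathode: MnO₄⁻/Mn²⁺; anode: Br₂/Br⁻. E°cell = (+1.55) − (+1.05) = +0.50 V, with n = 10.
ΔG° = −nFE° = −RT ln K, so ln K = nFE°/(RT) = (10)(96485)(+0.50) / ((8.314)(298)) = 194.717.

194.7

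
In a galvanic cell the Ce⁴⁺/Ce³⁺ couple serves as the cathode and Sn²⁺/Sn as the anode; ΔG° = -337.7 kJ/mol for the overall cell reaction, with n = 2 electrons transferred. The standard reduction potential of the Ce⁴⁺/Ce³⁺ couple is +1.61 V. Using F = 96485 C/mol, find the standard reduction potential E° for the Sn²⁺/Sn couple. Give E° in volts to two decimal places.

-0.14 V

E°cell = −ΔG°/(nF) = −(-337.7×10³)/((2)(96485)) = +1.750 V.
Since Ce⁴⁺/Ce³⁺ is the cathode and Sn²⁺/Sn the anode, E°cell = E°(Ce⁴⁺/Ce³⁺) − E°(Sn²⁺/Sn).
So E°(Sn²⁺/Sn) = E°(Ce⁴⁺/Ce³⁺) − E°cell = (+1.61) − (+1.750) = -0.14 V.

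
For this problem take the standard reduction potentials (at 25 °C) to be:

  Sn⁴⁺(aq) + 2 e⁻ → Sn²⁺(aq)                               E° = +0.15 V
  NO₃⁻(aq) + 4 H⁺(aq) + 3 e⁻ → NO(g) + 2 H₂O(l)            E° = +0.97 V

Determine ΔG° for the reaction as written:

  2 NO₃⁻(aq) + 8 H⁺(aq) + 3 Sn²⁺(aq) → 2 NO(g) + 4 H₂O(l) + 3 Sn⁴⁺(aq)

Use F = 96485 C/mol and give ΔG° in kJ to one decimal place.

As written, NO₃⁻/NO is reduced (cathode) and Sn⁴⁺/Sn²⁺ is oxidised (anode), so E°cell = (+0.97) − (+0.15) = +0.82 V.
Balancing electrons gives n = 6.
ΔG° = −nFE° = −(6)(96485)(+0.82) = -474,706 J = -474.7 kJ.

-474.7 kJ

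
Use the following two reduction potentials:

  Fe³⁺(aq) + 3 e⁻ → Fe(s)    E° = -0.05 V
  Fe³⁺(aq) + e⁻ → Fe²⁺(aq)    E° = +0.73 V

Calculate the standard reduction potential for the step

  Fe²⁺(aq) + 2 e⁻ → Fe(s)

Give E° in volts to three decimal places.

Sequential free energies add, so n₃E°₃ = n₁E°₁ + n₂E°₂.
With n₃ = 3, and the known step contributing 1×(+0.73) V, the unknown satisfies 2·E° = 3×(-0.05) − 1×(+0.73) = -0.880.
E° = -0.880 / 2 = -0.440 V.

-0.440 V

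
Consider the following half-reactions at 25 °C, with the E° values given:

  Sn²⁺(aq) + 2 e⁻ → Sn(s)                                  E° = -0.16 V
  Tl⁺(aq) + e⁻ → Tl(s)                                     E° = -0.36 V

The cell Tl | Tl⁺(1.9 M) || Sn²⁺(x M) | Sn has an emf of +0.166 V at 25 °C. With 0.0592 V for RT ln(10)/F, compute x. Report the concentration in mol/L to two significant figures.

0.26 M

Sn²⁺/Sn is the cathode, Tl⁺/Tl the anode: E°cell = +0.20 V, n = 2.
Overall reaction: Sn²⁺(aq) + 2 Tl(s) → Sn(s) + 2 Tl⁺(aq); Q = [Tl⁺]^2/[Sn²⁺]^1.
From E = E° − (0.0592/n) log Q: log Q = (E° − E)·n/0.0592 = (+0.20 − (+0.166))·2/0.0592 = 1.1486.
So 1·log[Sn²⁺] = 2·log(1.9) − log Q = 0.5575 − (1.1486) = -0.5911; [Sn²⁺] = 10^(-0.5911) ≈ 0.26 M.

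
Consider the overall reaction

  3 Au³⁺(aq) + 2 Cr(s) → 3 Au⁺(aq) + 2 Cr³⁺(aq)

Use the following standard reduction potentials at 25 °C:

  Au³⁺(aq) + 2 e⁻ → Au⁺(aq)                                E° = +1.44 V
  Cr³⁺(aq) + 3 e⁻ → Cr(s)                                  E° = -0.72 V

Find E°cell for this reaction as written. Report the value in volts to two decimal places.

+2.16 V

The Au³⁺/Au⁺ couple has the higher reduction potential, so it is the cathode; Cr³⁺/Cr is oxidised at the anode.
E°cell = E°(cathode) − E°(anode) = (+1.44) − (-0.72) = +2.16 V.
Since E°cell > 0, the reaction is spontaneous under standard conditions.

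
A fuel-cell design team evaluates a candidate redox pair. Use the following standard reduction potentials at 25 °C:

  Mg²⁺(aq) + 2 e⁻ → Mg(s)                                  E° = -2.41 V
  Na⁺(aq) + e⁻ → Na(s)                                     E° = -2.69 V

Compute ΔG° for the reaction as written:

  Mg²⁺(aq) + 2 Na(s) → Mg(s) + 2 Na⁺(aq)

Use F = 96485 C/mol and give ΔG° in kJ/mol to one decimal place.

-54.0 kJ/mol

As written, Mg²⁺/Mg is reduced (cathode) and Na⁺/Na is oxidised (anode), so E°cell = (-2.41) − (-2.69) = +0.28 V.
Balancing electrons gives n = 2.
ΔG° = −nFE° = −(2)(96485)(+0.28) = -54,032 J = -54.0 kJ/mol.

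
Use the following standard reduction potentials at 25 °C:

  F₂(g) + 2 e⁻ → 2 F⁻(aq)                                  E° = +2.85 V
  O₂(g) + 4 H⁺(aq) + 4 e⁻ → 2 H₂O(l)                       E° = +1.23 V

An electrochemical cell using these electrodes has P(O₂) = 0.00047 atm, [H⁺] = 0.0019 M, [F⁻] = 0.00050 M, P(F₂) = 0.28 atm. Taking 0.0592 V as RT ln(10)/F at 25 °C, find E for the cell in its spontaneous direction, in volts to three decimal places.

F₂/F⁻ is the cathode (higher E°), O₂/H₂O the anode: E°cell = +2.85 − (+1.23) = +1.62 V, n = 4.
Overall: 2 F₂(g) + 2 H₂O(l) → 4 F⁻(aq) + O₂(g) + 4 H⁺(aq)
Q = [F⁻]^4·P(O₂)·[H⁺]^4 / (P(F₂)^2); log Q = -26.311.
E = E° − (0.0592/n) log Q = +1.62 − (0.0592/4)(-26.311) = +2.009 V.

+2.009 V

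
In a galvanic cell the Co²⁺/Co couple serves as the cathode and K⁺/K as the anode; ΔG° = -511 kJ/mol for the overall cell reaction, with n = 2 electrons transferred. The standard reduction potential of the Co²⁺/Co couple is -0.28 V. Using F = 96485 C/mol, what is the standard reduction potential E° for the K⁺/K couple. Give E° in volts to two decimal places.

-2.93 V

E°cell = −ΔG°/(nF) = −(-511×10³)/((2)(96485)) = +2.648 V.
Since Co²⁺/Co is the cathode and K⁺/K the anode, E°cell = E°(Co²⁺/Co) − E°(K⁺/K).
So E°(K⁺/K) = E°(Co²⁺/Co) − E°cell = (-0.28) − (+2.648) = -2.93 V.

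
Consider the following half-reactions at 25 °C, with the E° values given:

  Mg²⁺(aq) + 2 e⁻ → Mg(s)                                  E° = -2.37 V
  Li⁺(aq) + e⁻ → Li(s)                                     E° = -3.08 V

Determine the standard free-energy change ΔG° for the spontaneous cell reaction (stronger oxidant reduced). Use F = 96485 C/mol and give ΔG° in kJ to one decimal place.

-137.0 kJ

Mg²⁺/Mg (E° = -2.37 V) is the cathode; Li⁺/Li (E° = -3.08 V) is the anode, so E°cell = +0.71 V.
Balancing electrons gives n = 2 (lcm of 2 and 1).
ΔG° = −nFE° = −(2)(96485)(+0.71) = -137,009 J = -137.0 kJ.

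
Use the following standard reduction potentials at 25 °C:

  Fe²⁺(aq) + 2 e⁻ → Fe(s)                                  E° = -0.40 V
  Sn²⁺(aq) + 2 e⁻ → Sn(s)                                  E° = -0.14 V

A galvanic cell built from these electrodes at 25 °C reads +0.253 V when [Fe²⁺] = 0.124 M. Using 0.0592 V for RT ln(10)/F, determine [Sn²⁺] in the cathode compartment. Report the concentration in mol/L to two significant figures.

Sn²⁺/Sn is the cathode, Fe²⁺/Fe the anode: E°cell = +0.26 V, n = 2.
Overall reaction: Sn²⁺(aq) + Fe(s) → Sn(s) + Fe²⁺(aq); Q = [Fe²⁺]^1/[Sn²⁺]^1.
From E = E° − (0.0592/n) log Q: log Q = (E° − E)·n/0.0592 = (+0.26 − (+0.253))·2/0.0592 = 0.2365.
So 1·log[Sn²⁺] = 1·log(0.124) − log Q = -0.9066 − (0.2365) = -1.1431; [Sn²⁺] = 10^(-1.1431) ≈ 0.072 M.

0.072 M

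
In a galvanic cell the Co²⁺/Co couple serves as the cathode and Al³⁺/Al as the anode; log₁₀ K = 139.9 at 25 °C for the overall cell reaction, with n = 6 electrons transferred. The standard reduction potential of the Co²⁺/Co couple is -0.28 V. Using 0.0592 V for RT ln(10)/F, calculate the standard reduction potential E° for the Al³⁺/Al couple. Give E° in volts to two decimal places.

E°cell = (0.0592/n)·log K = (0.0592/6)(139.9) = +1.380 V.
Since Co²⁺/Co is the cathode and Al³⁺/Al the anode, E°cell = E°(Co²⁺/Co) − E°(Al³⁺/Al).
So E°(Al³⁺/Al) = E°(Co²⁺/Co) − E°cell = (-0.28) − (+1.380) = -1.66 V.

-1.66 V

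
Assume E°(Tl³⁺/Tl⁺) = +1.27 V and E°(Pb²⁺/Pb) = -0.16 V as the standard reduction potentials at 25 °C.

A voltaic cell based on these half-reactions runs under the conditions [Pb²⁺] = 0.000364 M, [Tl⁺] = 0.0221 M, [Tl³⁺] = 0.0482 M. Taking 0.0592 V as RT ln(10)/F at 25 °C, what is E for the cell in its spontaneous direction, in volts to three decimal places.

+1.542 V

Tl³⁺/Tl⁺ is the cathode (higher E°), Pb²⁺/Pb the anode: E°cell = +1.27 − (-0.16) = +1.43 V, n = 2.
Overall: Tl³⁺(aq) + Pb(s) → Tl⁺(aq) + Pb²⁺(aq)
Q = [Tl⁺]·[Pb²⁺] / ([Tl³⁺]); log Q = -3.778.
E = E° − (0.0592/n) log Q = +1.43 − (0.0592/2)(-3.778) = +1.542 V.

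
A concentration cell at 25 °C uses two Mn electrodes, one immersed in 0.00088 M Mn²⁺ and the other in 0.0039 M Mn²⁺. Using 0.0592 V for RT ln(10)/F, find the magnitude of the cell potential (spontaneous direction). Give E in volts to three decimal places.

For a concentration cell E°cell = 0. The 0.0039 M side is the cathode (reduction is favoured where [Mn²⁺] is higher).
With n = 2, E = −(0.0592/2) log([Mn²⁺]ₐₙ/[Mn²⁺]꜀ₐₜ) = −(0.0592/2) log(0.00088/0.0039) = −(0.0592/2)(-0.647) = +0.019 V.

+0.019 V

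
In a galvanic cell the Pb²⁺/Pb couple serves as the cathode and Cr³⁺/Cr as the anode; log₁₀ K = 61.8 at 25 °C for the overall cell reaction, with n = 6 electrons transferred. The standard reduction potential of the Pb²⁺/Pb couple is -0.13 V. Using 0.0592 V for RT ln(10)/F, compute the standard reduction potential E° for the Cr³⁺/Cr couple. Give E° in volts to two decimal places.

E°cell = (0.0592/n)·log K = (0.0592/6)(61.8) = +0.610 V.
Since Pb²⁺/Pb is the cathode and Cr³⁺/Cr the anode, E°cell = E°(Pb²⁺/Pb) − E°(Cr³⁺/Cr).
So E°(Cr³⁺/Cr) = E°(Pb²⁺/Pb) − E°cell = (-0.13) − (+0.610) = -0.74 V.

-0.74 V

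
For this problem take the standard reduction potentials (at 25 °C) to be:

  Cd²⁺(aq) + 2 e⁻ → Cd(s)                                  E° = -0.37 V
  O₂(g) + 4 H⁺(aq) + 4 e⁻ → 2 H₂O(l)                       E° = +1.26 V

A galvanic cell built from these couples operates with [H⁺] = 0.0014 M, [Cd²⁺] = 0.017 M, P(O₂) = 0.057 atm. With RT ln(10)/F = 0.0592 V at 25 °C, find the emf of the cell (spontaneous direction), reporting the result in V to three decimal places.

+1.495 V

O₂/H₂O is the cathode (higher E°), Cd²⁺/Cd the anode: E°cell = +1.26 − (-0.37) = +1.63 V, n = 4.
Overall: O₂(g) + 4 H⁺(aq) + 2 Cd(s) → 2 H₂O(l) + 2 Cd²⁺(aq)
Q = [Cd²⁺]^2 / (P(O₂)·[H⁺]^4); log Q = 9.121.
E = E° − (0.0592/n) log Q = +1.63 − (0.0592/4)(9.121) = +1.495 V.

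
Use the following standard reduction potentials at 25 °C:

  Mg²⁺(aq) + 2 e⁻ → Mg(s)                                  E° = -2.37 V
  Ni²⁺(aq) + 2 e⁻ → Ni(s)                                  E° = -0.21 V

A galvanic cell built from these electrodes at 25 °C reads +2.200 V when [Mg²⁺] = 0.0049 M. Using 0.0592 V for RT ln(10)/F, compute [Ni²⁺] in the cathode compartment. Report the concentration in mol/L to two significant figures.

0.11 M

Ni²⁺/Ni is the cathode, Mg²⁺/Mg the anode: E°cell = +2.16 V, n = 2.
Overall reaction: Ni²⁺(aq) + Mg(s) → Ni(s) + Mg²⁺(aq); Q = [Mg²⁺]^1/[Ni²⁺]^1.
From E = E° − (0.0592/n) log Q: log Q = (E° − E)·n/0.0592 = (+2.16 − (+2.200))·2/0.0592 = -1.3514.
So 1·log[Ni²⁺] = 1·log(0.0049) − log Q = -2.3098 − (-1.3514) = -0.9584; [Ni²⁺] = 10^(-0.9584) ≈ 0.11 M.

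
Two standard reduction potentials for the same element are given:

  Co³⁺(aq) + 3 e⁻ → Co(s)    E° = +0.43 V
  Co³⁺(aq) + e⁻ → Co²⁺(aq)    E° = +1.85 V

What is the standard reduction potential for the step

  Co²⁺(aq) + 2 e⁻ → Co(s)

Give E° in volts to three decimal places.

-0.280 V

Sequential free energies add, so n₃E°₃ = n₁E°₁ + n₂E°₂.
With n₃ = 3, and the known step contributing 1×(+1.85) V, the unknown satisfies 2·E° = 3×(+0.43) − 1×(+1.85) = -0.560.
E° = -0.560 / 2 = -0.280 V.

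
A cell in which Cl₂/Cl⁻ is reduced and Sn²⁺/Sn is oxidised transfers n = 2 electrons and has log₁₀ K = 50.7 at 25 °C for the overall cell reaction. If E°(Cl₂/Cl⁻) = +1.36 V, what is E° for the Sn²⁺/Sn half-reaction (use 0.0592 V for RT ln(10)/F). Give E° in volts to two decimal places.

E°cell = (0.0592/n)·log K = (0.0592/2)(50.7) = +1.501 V.
Since Cl₂/Cl⁻ is the cathode and Sn²⁺/Sn the anode, E°cell = E°(Cl₂/Cl⁻) − E°(Sn²⁺/Sn).
So E°(Sn²⁺/Sn) = E°(Cl₂/Cl⁻) − E°cell = (+1.36) − (+1.501) = -0.14 V.

-0.14 V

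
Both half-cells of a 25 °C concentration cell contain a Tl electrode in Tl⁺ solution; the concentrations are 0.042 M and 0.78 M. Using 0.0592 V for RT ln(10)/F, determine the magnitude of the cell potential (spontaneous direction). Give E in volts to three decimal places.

For a concentration cell E°cell = 0. The 0.78 M side is the cathode (reduction is favoured where [Tl⁺] is higher).
With n = 1, E = −(0.0592/1) log([Tl⁺]ₐₙ/[Tl⁺]꜀ₐₜ) = −(0.0592/1) log(0.042/0.78) = −(0.0592/1)(-1.269) = +0.075 V.

+0.075 V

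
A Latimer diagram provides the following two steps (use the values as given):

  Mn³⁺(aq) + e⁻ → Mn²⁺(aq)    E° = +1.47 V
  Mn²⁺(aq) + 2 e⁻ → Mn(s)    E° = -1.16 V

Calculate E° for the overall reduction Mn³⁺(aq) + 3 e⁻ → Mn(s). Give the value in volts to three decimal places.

-0.283 V

Standard free energies of sequential steps add: ΔG°₃ = ΔG°₁ + ΔG°₂, so n₃E°₃ = n₁E°₁ + n₂E°₂.
E°₃ = (1×+1.47 + 2×-1.16) / 3 = (-0.850) / 3 = -0.283 V.
E° values themselves are not directly additive — weighting by electron count is essential.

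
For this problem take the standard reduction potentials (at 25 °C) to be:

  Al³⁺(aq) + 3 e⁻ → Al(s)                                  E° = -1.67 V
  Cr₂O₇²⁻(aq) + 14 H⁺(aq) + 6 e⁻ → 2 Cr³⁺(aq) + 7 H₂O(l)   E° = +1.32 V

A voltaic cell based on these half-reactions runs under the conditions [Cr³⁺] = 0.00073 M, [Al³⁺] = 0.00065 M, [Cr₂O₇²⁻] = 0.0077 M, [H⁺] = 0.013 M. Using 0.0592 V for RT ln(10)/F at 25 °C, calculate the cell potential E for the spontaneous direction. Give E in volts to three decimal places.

+2.833 V

Cr₂O₇²⁻/Cr³⁺ is the cathode (higher E°), Al³⁺/Al the anode: E°cell = +1.32 − (-1.67) = +2.99 V, n = 6.
Overall: Cr₂O₇²⁻(aq) + 14 H⁺(aq) + 2 Al(s) → 2 Cr³⁺(aq) + 7 H₂O(l) + 2 Al³⁺(aq)
Q = [Cr³⁺]^2·[Al³⁺]^2 / ([Cr₂O₇²⁻]·[H⁺]^14); log Q = 15.871.
E = E° − (0.0592/n) log Q = +2.99 − (0.0592/6)(15.871) = +2.833 V.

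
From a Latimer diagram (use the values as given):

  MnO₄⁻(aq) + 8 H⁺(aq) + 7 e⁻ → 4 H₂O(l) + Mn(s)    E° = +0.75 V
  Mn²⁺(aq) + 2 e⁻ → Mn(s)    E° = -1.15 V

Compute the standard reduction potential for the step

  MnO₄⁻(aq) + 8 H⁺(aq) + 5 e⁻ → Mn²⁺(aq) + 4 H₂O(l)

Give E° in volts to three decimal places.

+1.510 V

Sequential free energies add, so n₃E°₃ = n₁E°₁ + n₂E°₂.
With n₃ = 7, and the known step contributing 2×(-1.15) V, the unknown satisfies 5·E° = 7×(+0.75) − 2×(-1.15) = +7.550.
E° = +7.550 / 5 = +1.510 V.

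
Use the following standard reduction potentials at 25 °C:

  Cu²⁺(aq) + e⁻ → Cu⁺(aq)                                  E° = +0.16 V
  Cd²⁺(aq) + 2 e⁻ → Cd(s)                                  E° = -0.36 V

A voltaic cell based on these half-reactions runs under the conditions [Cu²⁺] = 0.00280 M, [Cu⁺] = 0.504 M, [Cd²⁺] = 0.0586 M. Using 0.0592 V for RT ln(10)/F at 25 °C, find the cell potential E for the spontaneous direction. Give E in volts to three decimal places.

+0.423 V

Cu²⁺/Cu⁺ is the cathode (higher E°), Cd²⁺/Cd the anode: E°cell = +0.16 − (-0.36) = +0.52 V, n = 2.
Overall: 2 Cu²⁺(aq) + Cd(s) → 2 Cu⁺(aq) + Cd²⁺(aq)
Q = [Cu⁺]^2·[Cd²⁺] / ([Cu²⁺]^2); log Q = 3.278.
E = E° − (0.0592/n) log Q = +0.52 − (0.0592/2)(3.278) = +0.423 V.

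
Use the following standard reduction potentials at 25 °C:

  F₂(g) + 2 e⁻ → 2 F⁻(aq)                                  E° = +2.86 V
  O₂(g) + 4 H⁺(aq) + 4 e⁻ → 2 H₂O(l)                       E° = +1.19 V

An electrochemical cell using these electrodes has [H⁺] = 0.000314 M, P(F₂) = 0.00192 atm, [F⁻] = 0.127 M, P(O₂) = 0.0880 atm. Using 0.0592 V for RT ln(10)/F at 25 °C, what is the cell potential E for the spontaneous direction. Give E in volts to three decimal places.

F₂/F⁻ is the cathode (higher E°), O₂/H₂O the anode: E°cell = +2.86 − (+1.19) = +1.67 V, n = 4.
Overall: 2 F₂(g) + 2 H₂O(l) → 4 F⁻(aq) + O₂(g) + 4 H⁺(aq)
Q = [F⁻]^4·P(O₂)·[H⁺]^4 / (P(F₂)^2); log Q = -13.219.
E = E° − (0.0592/n) log Q = +1.67 − (0.0592/4)(-13.219) = +1.866 V.

+1.866 V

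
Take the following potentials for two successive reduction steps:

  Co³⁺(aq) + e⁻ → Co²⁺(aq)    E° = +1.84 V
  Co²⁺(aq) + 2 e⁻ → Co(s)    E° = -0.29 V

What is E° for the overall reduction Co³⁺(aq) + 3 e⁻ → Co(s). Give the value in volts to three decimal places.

Since ΔG° = −nFE° is additive over sequential reductions, n₃E°₃ = n₁E°₁ + n₂E°₂.
E°₃ = (1×+1.84 + 2×-0.29) / 3 = (+1.260) / 3 = +0.420 V.
E° values themselves are not directly additive — weighting by electron count is essential.

+0.420 V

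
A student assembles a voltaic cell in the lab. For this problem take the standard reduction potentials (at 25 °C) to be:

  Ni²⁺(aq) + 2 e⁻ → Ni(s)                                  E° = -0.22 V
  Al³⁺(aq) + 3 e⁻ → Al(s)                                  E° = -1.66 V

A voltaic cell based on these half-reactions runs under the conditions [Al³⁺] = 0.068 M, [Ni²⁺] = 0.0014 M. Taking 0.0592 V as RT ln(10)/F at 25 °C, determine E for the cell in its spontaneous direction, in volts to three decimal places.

+1.379 V

Ni²⁺/Ni is the cathode (higher E°), Al³⁺/Al the anode: E°cell = -0.22 − (-1.66) = +1.44 V, n = 6.
Overall: 3 Ni²⁺(aq) + 2 Al(s) → 3 Ni(s) + 2 Al³⁺(aq)
Q = [Al³⁺]^2 / ([Ni²⁺]^3); log Q = 6.227.
E = E° − (0.0592/n) log Q = +1.44 − (0.0592/6)(6.227) = +1.379 V.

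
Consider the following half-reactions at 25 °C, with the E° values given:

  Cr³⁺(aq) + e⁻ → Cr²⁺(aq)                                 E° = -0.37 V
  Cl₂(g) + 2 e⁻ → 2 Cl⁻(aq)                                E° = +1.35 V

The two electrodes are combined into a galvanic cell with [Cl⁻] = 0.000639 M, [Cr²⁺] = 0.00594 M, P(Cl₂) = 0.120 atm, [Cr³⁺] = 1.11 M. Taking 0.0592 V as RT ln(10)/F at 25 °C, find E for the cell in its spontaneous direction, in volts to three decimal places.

Cl₂/Cl⁻ is the cathode (higher E°), Cr³⁺/Cr²⁺ the anode: E°cell = +1.35 − (-0.37) = +1.72 V, n = 2.
Overall: Cl₂(g) + 2 Cr²⁺(aq) → 2 Cl⁻(aq) + 2 Cr³⁺(aq)
Q = [Cl⁻]^2·[Cr³⁺]^2 / (P(Cl₂)·[Cr²⁺]^2); log Q = -0.925.
E = E° − (0.0592/n) log Q = +1.72 − (0.0592/2)(-0.925) = +1.747 V.

+1.747 V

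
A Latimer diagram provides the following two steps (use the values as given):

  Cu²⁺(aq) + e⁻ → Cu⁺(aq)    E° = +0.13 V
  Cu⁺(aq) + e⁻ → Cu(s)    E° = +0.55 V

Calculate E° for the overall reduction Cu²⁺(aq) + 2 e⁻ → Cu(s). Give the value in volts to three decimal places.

Since ΔG° = −nFE° is additive over sequential reductions, n₃E°₃ = n₁E°₁ + n₂E°₂.
E°₃ = (1×+0.13 + 1×+0.55) / 2 = (+0.680) / 2 = +0.340 V.

+0.340 V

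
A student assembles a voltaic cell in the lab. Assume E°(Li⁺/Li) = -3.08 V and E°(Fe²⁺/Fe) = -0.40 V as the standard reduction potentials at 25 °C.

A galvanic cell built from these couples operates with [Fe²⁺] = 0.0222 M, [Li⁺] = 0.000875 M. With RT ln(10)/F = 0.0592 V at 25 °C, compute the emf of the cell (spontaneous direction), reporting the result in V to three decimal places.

Fe²⁺/Fe is the cathode (higher E°), Li⁺/Li the anode: E°cell = -0.40 − (-3.08) = +2.68 V, n = 2.
Overall: Fe²⁺(aq) + 2 Li(s) → Fe(s) + 2 Li⁺(aq)
Q = [Li⁺]^2 / ([Fe²⁺]); log Q = -4.462.
E = E° − (0.0592/n) log Q = +2.68 − (0.0592/2)(-4.462) = +2.812 V.

+2.812 V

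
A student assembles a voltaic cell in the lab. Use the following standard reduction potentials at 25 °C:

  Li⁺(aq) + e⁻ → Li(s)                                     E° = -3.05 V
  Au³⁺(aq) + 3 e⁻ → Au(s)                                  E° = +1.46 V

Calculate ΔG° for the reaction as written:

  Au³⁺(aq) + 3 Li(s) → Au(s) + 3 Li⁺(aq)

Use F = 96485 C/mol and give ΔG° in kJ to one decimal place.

-1305.4 kJ

As written, Au³⁺/Au is reduced (cathode) and Li⁺/Li is oxidised (anode), so E°cell = (+1.46) − (-3.05) = +4.51 V.
Balancing electrons gives n = 3.
ΔG° = −nFE° = −(3)(96485)(+4.51) = -1,305,442 J = -1305.4 kJ.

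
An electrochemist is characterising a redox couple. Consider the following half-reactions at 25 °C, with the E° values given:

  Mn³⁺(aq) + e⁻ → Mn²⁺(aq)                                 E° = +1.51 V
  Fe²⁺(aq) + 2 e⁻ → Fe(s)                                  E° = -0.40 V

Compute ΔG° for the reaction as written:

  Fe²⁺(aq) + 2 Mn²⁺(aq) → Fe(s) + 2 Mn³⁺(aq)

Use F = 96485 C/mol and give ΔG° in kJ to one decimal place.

As written, Fe²⁺/Fe is reduced (cathode) and Mn³⁺/Mn²⁺ is oxidised (anode), so E°cell = (-0.40) − (+1.51) = -1.91 V.
Balancing electrons gives n = 2.
ΔG° = −nFE° = −(2)(96485)(-1.91) = 368,573 J = +368.6 kJ.

+368.6 kJ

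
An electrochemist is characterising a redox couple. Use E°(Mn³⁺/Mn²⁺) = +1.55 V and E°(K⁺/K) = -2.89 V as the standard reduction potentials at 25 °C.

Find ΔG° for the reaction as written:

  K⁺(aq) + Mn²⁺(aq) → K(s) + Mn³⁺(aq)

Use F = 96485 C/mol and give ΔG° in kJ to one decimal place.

As written, K⁺/K is reduced (cathode) and Mn³⁺/Mn²⁺ is oxidised (anode), so E°cell = (-2.89) − (+1.55) = -4.44 V.
Balancing electrons gives n = 1.
ΔG° = −nFE° = −(1)(96485)(-4.44) = 428,393 J = +428.4 kJ.

+428.4 kJ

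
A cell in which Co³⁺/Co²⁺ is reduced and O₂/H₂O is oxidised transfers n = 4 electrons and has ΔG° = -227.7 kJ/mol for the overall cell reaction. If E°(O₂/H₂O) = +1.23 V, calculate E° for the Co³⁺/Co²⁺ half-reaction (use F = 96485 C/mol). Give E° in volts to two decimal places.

E°cell = −ΔG°/(nF) = −(-227.7×10³)/((4)(96485)) = +0.590 V.
Since Co³⁺/Co²⁺ is the cathode and O₂/H₂O the anode, E°cell = E°(Co³⁺/Co²⁺) − E°(O₂/H₂O).
So E°(Co³⁺/Co²⁺) = E°cell + E°(O₂/H₂O) = +0.590 + (+1.23) = +1.82 V.

+1.82 V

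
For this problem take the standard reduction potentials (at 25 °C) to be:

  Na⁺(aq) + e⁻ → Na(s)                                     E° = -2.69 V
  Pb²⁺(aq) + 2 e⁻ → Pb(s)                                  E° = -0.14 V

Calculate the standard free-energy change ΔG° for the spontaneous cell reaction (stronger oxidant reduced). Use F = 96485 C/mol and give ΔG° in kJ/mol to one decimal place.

Pb²⁺/Pb (E° = -0.14 V) is the cathode; Na⁺/Na (E° = -2.69 V) is the anode, so E°cell = +2.55 V.
Balancing electrons gives n = 2 (lcm of 2 and 1).
ΔG° = −nFE° = −(2)(96485)(+2.55) = -492,073 J = -492.1 kJ/mol.

-492.1 kJ/mol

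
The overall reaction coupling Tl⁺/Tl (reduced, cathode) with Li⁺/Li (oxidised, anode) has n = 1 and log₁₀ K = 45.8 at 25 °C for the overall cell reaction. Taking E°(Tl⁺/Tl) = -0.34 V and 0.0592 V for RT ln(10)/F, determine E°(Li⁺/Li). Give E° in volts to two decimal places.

E°cell = (0.0592/n)·log K = (0.0592/1)(45.8) = +2.711 V.
Since Tl⁺/Tl is the cathode and Li⁺/Li the anode, E°cell = E°(Tl⁺/Tl) − E°(Li⁺/Li).
So E°(Li⁺/Li) = E°(Tl⁺/Tl) − E°cell = (-0.34) − (+2.711) = -3.05 V.

-3.05 V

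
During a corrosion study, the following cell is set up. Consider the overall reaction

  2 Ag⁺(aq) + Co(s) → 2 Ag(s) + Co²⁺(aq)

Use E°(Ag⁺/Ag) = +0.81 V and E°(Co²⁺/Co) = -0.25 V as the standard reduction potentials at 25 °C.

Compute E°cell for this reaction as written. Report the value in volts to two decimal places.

+1.06 V

The Ag⁺/Ag couple has the higher reduction potential, so it is the cathode; Co²⁺/Co is oxidised at the anode.
E°cell = E°(cathode) − E°(anode) = (+0.81) − (-0.25) = +1.06 V.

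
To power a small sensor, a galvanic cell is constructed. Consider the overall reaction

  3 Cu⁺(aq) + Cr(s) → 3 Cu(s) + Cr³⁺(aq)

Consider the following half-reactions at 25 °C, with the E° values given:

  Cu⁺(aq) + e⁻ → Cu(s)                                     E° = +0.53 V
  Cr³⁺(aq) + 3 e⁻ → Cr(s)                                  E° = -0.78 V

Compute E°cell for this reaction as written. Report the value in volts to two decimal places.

The Cu⁺/Cu couple has the higher reduction potential, so it is the cathode; Cr³⁺/Cr is oxidised at the anode.
E°cell = E°(cathode) − E°(anode) = (+0.53) − (-0.78) = +1.31 V.

+1.31 V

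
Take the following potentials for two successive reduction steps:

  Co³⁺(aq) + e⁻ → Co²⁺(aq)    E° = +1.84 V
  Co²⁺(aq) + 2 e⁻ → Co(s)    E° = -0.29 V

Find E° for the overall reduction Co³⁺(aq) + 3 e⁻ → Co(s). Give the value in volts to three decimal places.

Adding the free-energy changes (−nFE°) of the two steps gives −n₃FE°₃ = −n₁FE°₁ − n₂FE°₂.
E°₃ = (1×+1.84 + 2×-0.29) / 3 = (+1.260) / 3 = +0.420 V.

+0.420 V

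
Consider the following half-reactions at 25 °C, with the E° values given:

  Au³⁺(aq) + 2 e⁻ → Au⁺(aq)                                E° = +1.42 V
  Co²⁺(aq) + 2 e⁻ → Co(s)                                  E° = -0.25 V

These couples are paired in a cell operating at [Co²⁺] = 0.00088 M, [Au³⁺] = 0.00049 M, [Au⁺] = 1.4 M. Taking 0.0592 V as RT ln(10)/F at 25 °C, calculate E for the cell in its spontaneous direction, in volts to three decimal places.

+1.658 V

Au³⁺/Au⁺ is the cathode (higher E°), Co²⁺/Co the anode: E°cell = +1.42 − (-0.25) = +1.67 V, n = 2.
Overall: Au³⁺(aq) + Co(s) → Au⁺(aq) + Co²⁺(aq)
Q = [Au⁺]·[Co²⁺] / ([Au³⁺]); log Q = 0.400.
E = E° − (0.0592/n) log Q = +1.67 − (0.0592/2)(0.400) = +1.658 V.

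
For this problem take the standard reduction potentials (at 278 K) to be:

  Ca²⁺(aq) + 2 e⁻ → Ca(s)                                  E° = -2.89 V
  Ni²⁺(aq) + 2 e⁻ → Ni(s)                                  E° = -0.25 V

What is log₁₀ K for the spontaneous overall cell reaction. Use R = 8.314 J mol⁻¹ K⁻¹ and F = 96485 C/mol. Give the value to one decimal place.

95.7

Cathode: Ni²⁺/Ni; anode: Ca²⁺/Ca. E°cell = (-0.25) − (-2.89) = +2.64 V, with n = 2.
ΔG° = −nFE° = −RT ln K, so ln K = nFE°/(RT) = (2)(96485)(+2.64) / ((8.314)(278)) = 220.414.
log₁₀ K = 220.414 / ln 10 = 95.7.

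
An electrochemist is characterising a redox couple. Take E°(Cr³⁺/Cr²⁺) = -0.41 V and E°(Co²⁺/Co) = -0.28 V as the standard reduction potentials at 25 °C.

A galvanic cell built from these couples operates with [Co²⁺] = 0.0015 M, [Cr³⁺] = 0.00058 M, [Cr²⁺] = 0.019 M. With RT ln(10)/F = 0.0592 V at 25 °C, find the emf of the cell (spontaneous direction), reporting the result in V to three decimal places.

+0.136 V

Co²⁺/Co is the cathode (higher E°), Cr³⁺/Cr²⁺ the anode: E°cell = -0.28 − (-0.41) = +0.13 V, n = 2.
Overall: Co²⁺(aq) + 2 Cr²⁺(aq) → Co(s) + 2 Cr³⁺(aq)
Q = [Cr³⁺]^2 / ([Co²⁺]·[Cr²⁺]^2); log Q = -0.207.
E = E° − (0.0592/n) log Q = +0.13 − (0.0592/2)(-0.207) = +0.136 V.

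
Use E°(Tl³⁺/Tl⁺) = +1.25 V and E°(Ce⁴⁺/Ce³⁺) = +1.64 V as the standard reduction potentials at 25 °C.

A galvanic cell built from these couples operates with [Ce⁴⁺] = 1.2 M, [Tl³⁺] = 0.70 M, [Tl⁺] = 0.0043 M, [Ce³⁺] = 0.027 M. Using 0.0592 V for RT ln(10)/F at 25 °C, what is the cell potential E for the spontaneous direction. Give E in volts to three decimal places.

+0.422 V

Ce⁴⁺/Ce³⁺ is the cathode (higher E°), Tl³⁺/Tl⁺ the anode: E°cell = +1.64 − (+1.25) = +0.39 V, n = 2.
Overall: 2 Ce⁴⁺(aq) + Tl⁺(aq) → 2 Ce³⁺(aq) + Tl³⁺(aq)
Q = [Ce³⁺]^2·[Tl³⁺] / ([Ce⁴⁺]^2·[Tl⁺]); log Q = -1.084.
E = E° − (0.0592/n) log Q = +0.39 − (0.0592/2)(-1.084) = +0.422 V.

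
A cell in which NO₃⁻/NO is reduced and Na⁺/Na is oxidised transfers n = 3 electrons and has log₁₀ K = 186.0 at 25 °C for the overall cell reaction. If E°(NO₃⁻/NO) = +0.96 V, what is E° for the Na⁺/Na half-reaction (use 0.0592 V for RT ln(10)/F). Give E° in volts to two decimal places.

-2.71 V

E°cell = (0.0592/n)·log K = (0.0592/3)(186.0) = +3.670 V.
Since NO₃⁻/NO is the cathode and Na⁺/Na the anode, E°cell = E°(NO₃⁻/NO) − E°(Na⁺/Na).
So E°(Na⁺/Na) = E°(NO₃⁻/NO) − E°cell = (+0.96) − (+3.670) = -2.71 V.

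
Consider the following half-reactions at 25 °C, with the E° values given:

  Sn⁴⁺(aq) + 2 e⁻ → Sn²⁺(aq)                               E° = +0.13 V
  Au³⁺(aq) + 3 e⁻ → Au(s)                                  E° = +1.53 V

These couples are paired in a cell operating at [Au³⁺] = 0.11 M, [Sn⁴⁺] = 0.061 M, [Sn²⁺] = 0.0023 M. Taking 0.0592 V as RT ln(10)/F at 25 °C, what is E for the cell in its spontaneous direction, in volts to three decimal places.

Au³⁺/Au is the cathode (higher E°), Sn⁴⁺/Sn²⁺ the anode: E°cell = +1.53 − (+0.13) = +1.40 V, n = 6.
Overall: 2 Au³⁺(aq) + 3 Sn²⁺(aq) → 2 Au(s) + 3 Sn⁴⁺(aq)
Q = [Sn⁴⁺]^3 / ([Au³⁺]^2·[Sn²⁺]^3); log Q = 6.188.
E = E° − (0.0592/n) log Q = +1.40 − (0.0592/6)(6.188) = +1.339 V.

+1.339 V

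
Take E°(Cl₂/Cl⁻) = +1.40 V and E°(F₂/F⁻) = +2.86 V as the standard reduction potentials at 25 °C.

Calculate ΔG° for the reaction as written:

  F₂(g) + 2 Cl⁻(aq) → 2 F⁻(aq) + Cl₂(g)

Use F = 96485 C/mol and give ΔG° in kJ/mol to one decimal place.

As written, F₂/F⁻ is reduced (cathode) and Cl₂/Cl⁻ is oxidised (anode), so E°cell = (+2.86) − (+1.40) = +1.46 V.
Balancing electrons gives n = 2.
ΔG° = −nFE° = −(2)(96485)(+1.46) = -281,736 J = -281.7 kJ/mol.

-281.7 kJ/mol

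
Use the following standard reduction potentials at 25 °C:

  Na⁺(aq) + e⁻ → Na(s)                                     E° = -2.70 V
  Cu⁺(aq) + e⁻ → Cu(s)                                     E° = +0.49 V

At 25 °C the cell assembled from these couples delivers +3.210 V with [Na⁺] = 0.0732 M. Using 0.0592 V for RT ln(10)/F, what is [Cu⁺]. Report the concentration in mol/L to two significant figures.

0.16 M

Cu⁺/Cu is the cathode, Na⁺/Na the anode: E°cell = +3.19 V, n = 1.
Overall reaction: Cu⁺(aq) + Na(s) → Cu(s) + Na⁺(aq); Q = [Na⁺]^1/[Cu⁺]^1.
From E = E° − (0.0592/n) log Q: log Q = (E° − E)·n/0.0592 = (+3.19 − (+3.210))·1/0.0592 = -0.3378.
So 1·log[Cu⁺] = 1·log(0.0732) − log Q = -1.1355 − (-0.3378) = -0.7977; [Cu⁺] = 10^(-0.7977) ≈ 0.16 M.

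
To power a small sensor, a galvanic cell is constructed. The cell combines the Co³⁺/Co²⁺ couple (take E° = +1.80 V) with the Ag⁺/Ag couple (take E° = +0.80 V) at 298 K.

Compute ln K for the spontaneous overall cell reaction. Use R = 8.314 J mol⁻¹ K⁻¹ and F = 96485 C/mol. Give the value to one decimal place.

38.9

Cathode: Co³⁺/Co²⁺; anode: Ag⁺/Ag. E°cell = (+1.80) − (+0.80) = +1.00 V, with n = 1.
ΔG° = −nFE° = −RT ln K, so ln K = nFE°/(RT) = (1)(96485)(+1.00) / ((8.314)(298)) = 38.943.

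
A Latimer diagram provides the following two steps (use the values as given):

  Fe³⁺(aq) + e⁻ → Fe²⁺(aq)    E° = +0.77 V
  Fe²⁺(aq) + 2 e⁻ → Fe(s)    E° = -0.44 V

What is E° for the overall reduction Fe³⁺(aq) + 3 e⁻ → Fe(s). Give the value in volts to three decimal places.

Standard free energies of sequential steps add: ΔG°₃ = ΔG°₁ + ΔG°₂, so n₃E°₃ = n₁E°₁ + n₂E°₂.
E°₃ = (1×+0.77 + 2×-0.44) / 3 = (-0.110) / 3 = -0.037 V.
Simply averaging or adding the two E° values would be wrong; the electron-weighted sum is required.

-0.037 V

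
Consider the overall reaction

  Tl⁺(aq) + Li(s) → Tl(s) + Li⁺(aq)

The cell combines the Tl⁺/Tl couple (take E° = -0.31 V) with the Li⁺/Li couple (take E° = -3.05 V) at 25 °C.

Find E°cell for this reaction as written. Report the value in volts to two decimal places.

+2.74 V

The Tl⁺/Tl couple has the higher reduction potential, so it is the cathode; Li⁺/Li is oxidised at the anode.
E°cell = E°(cathode) − E°(anode) = (-0.31) − (-3.05) = +2.74 V.
Since E°cell > 0, the reaction is spontaneous under standard conditions.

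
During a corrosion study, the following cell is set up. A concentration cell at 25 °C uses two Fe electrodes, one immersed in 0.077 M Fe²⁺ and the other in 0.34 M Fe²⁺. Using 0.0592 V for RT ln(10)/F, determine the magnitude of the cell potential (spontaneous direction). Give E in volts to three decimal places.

For a concentration cell E°cell = 0. The 0.34 M side is the cathode (reduction is favoured where [Fe²⁺] is higher).
With n = 2, E = −(0.0592/2) log([Fe²⁺]ₐₙ/[Fe²⁺]꜀ₐₜ) = −(0.0592/2) log(0.077/0.34) = −(0.0592/2)(-0.645) = +0.019 V.

+0.019 V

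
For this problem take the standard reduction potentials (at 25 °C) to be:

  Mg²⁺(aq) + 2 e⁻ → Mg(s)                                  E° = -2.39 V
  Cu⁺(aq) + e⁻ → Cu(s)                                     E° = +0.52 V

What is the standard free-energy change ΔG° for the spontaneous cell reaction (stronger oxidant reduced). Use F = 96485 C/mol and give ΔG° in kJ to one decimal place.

-561.5 kJ

Cu⁺/Cu (E° = +0.52 V) is the cathode; Mg²⁺/Mg (E° = -2.39 V) is the anode, so E°cell = +2.91 V.
Balancing electrons gives n = 2 (lcm of 1 and 2).
ΔG° = −nFE° = −(2)(96485)(+2.91) = -561,543 J = -561.5 kJ.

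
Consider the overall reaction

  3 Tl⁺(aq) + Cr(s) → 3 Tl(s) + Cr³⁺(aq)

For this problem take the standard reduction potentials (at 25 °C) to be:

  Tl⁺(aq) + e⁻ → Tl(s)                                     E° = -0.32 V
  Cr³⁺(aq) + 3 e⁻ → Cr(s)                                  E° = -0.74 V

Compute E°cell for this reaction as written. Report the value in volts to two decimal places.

+0.42 V

The Tl⁺/Tl couple has the higher reduction potential, so it is the cathode; Cr³⁺/Cr is oxidised at the anode.
E°cell = E°(cathode) − E°(anode) = (-0.32) − (-0.74) = +0.42 V.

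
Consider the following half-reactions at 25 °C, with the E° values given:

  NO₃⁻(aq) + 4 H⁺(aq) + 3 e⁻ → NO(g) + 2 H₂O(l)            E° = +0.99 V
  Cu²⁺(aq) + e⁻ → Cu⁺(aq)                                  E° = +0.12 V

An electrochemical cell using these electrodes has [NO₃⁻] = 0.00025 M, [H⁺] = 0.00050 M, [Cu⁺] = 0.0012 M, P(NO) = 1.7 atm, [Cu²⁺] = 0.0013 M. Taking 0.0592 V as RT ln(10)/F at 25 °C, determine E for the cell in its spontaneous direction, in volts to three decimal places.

+0.532 V

NO₃⁻/NO is the cathode (higher E°), Cu²⁺/Cu⁺ the anode: E°cell = +0.99 − (+0.12) = +0.87 V, n = 3.
Overall: NO₃⁻(aq) + 4 H⁺(aq) + 3 Cu⁺(aq) → NO(g) + 2 H₂O(l) + 3 Cu²⁺(aq)
Q = P(NO)·[Cu²⁺]^3 / ([NO₃⁻]·[H⁺]^4·[Cu⁺]^3); log Q = 17.141.
E = E° − (0.0592/n) log Q = +0.87 − (0.0592/3)(17.141) = +0.532 V.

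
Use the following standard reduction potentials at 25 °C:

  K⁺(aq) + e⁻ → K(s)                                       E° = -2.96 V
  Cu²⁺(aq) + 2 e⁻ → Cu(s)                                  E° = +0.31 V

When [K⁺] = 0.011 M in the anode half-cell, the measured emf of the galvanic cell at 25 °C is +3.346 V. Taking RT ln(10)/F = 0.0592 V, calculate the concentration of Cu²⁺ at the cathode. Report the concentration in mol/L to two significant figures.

0.045 M

Cu²⁺/Cu is the cathode, K⁺/K the anode: E°cell = +3.27 V, n = 2.
Overall reaction: Cu²⁺(aq) + 2 K(s) → Cu(s) + 2 K⁺(aq); Q = [K⁺]^2/[Cu²⁺]^1.
From E = E° − (0.0592/n) log Q: log Q = (E° − E)·n/0.0592 = (+3.27 − (+3.346))·2/0.0592 = -2.5676.
So 1·log[Cu²⁺] = 2·log(0.011) − log Q = -3.9172 − (-2.5676) = -1.3496; [Cu²⁺] = 10^(-1.3496) ≈ 0.045 M.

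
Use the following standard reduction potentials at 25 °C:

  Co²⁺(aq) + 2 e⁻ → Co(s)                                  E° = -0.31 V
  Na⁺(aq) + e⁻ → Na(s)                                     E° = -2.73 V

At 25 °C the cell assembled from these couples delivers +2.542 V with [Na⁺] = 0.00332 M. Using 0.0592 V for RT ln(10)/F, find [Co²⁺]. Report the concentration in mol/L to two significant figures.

0.15 M

Co²⁺/Co is the cathode, Na⁺/Na the anode: E°cell = +2.42 V, n = 2.
Overall reaction: Co²⁺(aq) + 2 Na(s) → Co(s) + 2 Na⁺(aq); Q = [Na⁺]^2/[Co²⁺]^1.
From E = E° − (0.0592/n) log Q: log Q = (E° − E)·n/0.0592 = (+2.42 − (+2.542))·2/0.0592 = -4.1216.
So 1·log[Co²⁺] = 2·log(0.00332) − log Q = -4.9577 − (-4.1216) = -0.8361; [Co²⁺] = 10^(-0.8361) ≈ 0.15 M.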